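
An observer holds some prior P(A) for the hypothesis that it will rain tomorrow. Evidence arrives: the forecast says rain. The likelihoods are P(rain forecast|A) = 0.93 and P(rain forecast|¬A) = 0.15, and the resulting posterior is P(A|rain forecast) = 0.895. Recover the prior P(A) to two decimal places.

In odds form, posterior odds = prior odds × likelihood ratio, so prior odds = posterior odds ÷ LR.
Posterior odds = 0.895/(1−0.895) = 8.5238. LR = 0.93/0.15 = 6.2000.
Prior odds = 8.5238/6.2000 = 1.3748, so P(A) = 1.3748/(1+1.3748) ≈ 0.58.

P(A) = 0.58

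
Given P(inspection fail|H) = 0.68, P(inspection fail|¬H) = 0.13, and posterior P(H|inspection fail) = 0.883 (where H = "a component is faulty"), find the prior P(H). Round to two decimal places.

P(H) = 0.59

In odds form, posterior odds = prior odds × likelihood ratio, so prior odds = posterior odds ÷ LR.
Posterior odds = 0.883/(1−0.883) = 7.5470. LR = 0.68/0.13 = 5.2308.
Prior odds = 7.5470/5.2308 = 1.4428, so P(H) = 1.4428/(1+1.4428) ≈ 0.59.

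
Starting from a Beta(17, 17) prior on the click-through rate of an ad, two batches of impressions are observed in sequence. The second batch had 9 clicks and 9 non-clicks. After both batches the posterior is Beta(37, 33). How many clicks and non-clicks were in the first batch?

11 clicks and 7 non-clicks

Because Beta–binomial updating is additive in the counts, the combined data contributed (α_post−α_prior, β_post−β_prior) successes and failures.
Total across both batches: 37−17=20 clicks, 33−17=16 non-clicks.
Subtract the second batch: 20−9=11 clicks and 16−9=7 non-clicks.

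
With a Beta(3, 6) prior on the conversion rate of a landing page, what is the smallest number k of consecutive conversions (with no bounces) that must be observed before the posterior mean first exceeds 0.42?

k = 2

After k conversions and 0 bounces the posterior is Beta(3+k, 6), with mean (3+k)/(3+6+k).
Set (3+k)/(9+k) > 0.42 and solve: k > (0.42·9 − 3)/(1 − 0.42) = 1.345.
The smallest integer exceeding 1.345 is 2.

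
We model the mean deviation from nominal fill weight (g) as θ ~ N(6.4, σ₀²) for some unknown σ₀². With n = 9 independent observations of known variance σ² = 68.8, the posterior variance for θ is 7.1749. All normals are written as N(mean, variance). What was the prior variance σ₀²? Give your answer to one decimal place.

σ₀² = 116.8

Posterior precision equals prior precision plus data precision: 1/σ_n² = 1/σ₀² + n/σ².
So 1/σ₀² = 1/7.1749 − 9/68.8 = 0.139375 − 0.130814 = 0.008561.
Hence σ₀² = 1/0.008561 ≈ 116.8.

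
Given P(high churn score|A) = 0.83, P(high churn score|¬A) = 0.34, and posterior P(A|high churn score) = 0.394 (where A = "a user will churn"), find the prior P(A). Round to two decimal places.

P(A) = 0.21

In odds form, posterior odds = prior odds × likelihood ratio, so prior odds = posterior odds ÷ LR.
Posterior odds = 0.394/(1−0.394) = 0.6502. LR = 0.83/0.34 = 2.4412.
Prior odds = 0.6502/2.4412 = 0.2663, so P(A) = 0.2663/(1+0.2663) ≈ 0.21.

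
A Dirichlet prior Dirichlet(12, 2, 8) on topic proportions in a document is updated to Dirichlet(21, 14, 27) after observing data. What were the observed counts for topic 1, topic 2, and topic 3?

For a Dirichlet(α) prior with multinomial counts c, the posterior is Dirichlet(α + c) componentwise.
Counts are posterior − prior componentwise: 21−12=9, 14−2=12, 27−8=19.

counts (9, 12, 19)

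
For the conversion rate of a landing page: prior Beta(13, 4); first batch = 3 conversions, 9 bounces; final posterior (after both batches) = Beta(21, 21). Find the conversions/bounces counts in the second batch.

Because Beta–binomial updating is additive in the counts, the combined data contributed (α_post−α_prior, β_post−β_prior) successes and failures.
Total across both batches: 21−13=8 conversions, 21−4=17 bounces.
Subtract the first batch: 8−3=5 conversions and 17−9=8 bounces.

5 conversions and 8 bounces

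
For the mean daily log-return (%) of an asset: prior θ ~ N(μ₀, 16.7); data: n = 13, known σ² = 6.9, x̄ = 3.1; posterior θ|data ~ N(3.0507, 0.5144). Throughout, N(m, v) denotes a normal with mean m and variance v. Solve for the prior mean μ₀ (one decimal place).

The posterior mean is a precision-weighted average: μ_n = (τ₀μ₀ + τ_data·x̄)/(τ₀+τ_data), with τ₀=1/σ₀² and τ_data=n/σ².
Here τ₀ = 1/16.7 = 0.059880 and τ_data = 13/6.9 = 1.884058, so τ_n = 1.943938.
Rearranging for μ₀: μ₀ = (μ_n·τ_n − τ_data·x̄)/τ₀ = (3.0507·1.943938 − 1.884058·3.1) / 0.059880 = 0.089792/0.059880 ≈ 1.5.

μ₀ = 1.5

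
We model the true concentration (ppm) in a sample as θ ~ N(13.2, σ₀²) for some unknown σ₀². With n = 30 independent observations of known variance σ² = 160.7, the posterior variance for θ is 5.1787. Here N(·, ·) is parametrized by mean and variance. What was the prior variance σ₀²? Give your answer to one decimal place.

For the Normal–Normal model with known σ², precisions add: τ_n = τ₀ + n/σ².
So 1/σ₀² = 1/5.1787 − 30/160.7 = 0.193099 − 0.186683 = 0.006416.
Hence σ₀² = 1/0.006416 ≈ 155.9.

σ₀² = 155.9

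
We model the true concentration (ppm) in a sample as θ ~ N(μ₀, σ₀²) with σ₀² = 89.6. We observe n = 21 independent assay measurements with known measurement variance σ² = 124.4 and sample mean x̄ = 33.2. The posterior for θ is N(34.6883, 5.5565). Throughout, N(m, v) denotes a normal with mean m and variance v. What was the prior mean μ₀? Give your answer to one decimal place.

μ₀ = 57.2

With known observation variance, the Normal–Normal posterior has precision τ_n = τ₀ + n/σ² and mean μ_n = (τ₀μ₀ + (n/σ²)x̄)/τ_n.
Here τ₀ = 1/89.6 = 0.011161 and τ_data = 21/124.4 = 0.168810, so τ_n = 0.179971.
Rearranging for μ₀: μ₀ = (μ_n·τ_n − τ_data·x̄)/τ₀ = (34.6883·0.179971 − 0.168810·33.2) / 0.011161 = 0.638396/0.011161 ≈ 57.2.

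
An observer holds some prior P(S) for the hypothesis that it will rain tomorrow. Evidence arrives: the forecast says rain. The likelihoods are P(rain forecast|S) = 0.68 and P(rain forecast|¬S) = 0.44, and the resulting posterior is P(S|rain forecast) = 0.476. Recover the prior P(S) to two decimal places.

P(S) = 0.37

Bayes' rule in odds form gives O(S|E) = O(S)·[P(E|S)/P(E|¬S)], hence O(S) = O(S|E)/LR.
Posterior odds = 0.476/(1−0.476) = 0.9084. LR = 0.68/0.44 = 1.5455.
Prior odds = 0.9084/1.5455 = 0.5878, so P(S) = 0.5878/(1+0.5878) ≈ 0.37.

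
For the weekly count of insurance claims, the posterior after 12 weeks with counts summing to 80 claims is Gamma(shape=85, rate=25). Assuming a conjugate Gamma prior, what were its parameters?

A Gamma(α, β) prior (rate parametrization) on a Poisson rate with n observations summing to S gives posterior Gamma(α+S, β+n).
So α = 85 − 80 = 5 and β = 25 − 12 = 13.

Gamma(shape=5, rate=13)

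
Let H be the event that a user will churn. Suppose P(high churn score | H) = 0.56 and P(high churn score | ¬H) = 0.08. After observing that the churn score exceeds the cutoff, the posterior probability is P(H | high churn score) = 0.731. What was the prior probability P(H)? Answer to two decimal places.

In odds form, posterior odds = prior odds × likelihood ratio, so prior odds = posterior odds ÷ LR.
Posterior odds = 0.731/(1−0.731) = 2.7175. LR = 0.56/0.08 = 7.0000.
Prior odds = 2.7175/7.0000 = 0.3882, so P(H) = 0.3882/(1+0.3882) ≈ 0.28.

P(H) = 0.28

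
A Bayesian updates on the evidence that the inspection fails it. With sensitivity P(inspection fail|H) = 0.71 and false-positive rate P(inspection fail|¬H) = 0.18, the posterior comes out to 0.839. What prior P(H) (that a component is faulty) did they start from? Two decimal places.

Bayes' rule in odds form gives O(H|E) = O(H)·[P(E|H)/P(E|¬H)], hence O(H) = O(H|E)/LR.
Posterior odds = 0.839/(1−0.839) = 5.2112. LR = 0.71/0.18 = 3.9444.
Prior odds = 5.2112/3.9444 = 1.3212, so P(H) = 1.3212/(1+1.3212) ≈ 0.57.

P(H) = 0.57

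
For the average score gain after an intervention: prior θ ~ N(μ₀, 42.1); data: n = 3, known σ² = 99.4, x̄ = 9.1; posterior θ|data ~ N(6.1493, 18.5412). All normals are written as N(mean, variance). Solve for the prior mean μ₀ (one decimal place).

μ₀ = 2.4

With known observation variance, the Normal–Normal posterior has precision τ_n = τ₀ + n/σ² and mean μ_n = (τ₀μ₀ + (n/σ²)x̄)/τ_n.
Here τ₀ = 1/42.1 = 0.023753 and τ_data = 3/99.4 = 0.030181, so τ_n = 0.053934.
Rearranging for μ₀: μ₀ = (μ_n·τ_n − τ_data·x̄)/τ₀ = (6.1493·0.053934 − 0.030181·9.1) / 0.023753 = 0.057009/0.023753 ≈ 2.4.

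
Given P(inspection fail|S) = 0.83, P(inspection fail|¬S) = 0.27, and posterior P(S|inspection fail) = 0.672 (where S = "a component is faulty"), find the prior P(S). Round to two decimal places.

Bayes' rule in odds form gives O(S|E) = O(S)·[P(E|S)/P(E|¬S)], hence O(S) = O(S|E)/LR.
Posterior odds = 0.672/(1−0.672) = 2.0488. LR = 0.83/0.27 = 3.0741.
Prior odds = 2.0488/3.0741 = 0.6665, so P(S) = 0.6665/(1+0.6665) ≈ 0.40.

P(S) = 0.40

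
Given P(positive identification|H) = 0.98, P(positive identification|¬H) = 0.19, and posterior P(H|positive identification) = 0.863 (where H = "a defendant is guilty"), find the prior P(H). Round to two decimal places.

P(H) = 0.55

In odds form, posterior odds = prior odds × likelihood ratio, so prior odds = posterior odds ÷ LR.
Posterior odds = 0.863/(1−0.863) = 6.2993. LR = 0.98/0.19 = 5.1579.
Prior odds = 6.2993/5.1579 = 1.2213, so P(H) = 1.2213/(1+1.2213) ≈ 0.55.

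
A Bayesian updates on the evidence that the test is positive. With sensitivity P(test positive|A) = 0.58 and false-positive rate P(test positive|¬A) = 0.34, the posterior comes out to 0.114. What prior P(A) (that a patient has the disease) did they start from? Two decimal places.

Bayes' rule in odds form gives O(A|E) = O(A)·[P(E|A)/P(E|¬A)], hence O(A) = O(A|E)/LR.
Posterior odds = 0.114/(1−0.114) = 0.1287. LR = 0.58/0.34 = 1.7059.
Prior odds = 0.1287/1.7059 = 0.0754, so P(A) = 0.0754/(1+0.0754) ≈ 0.07.

P(A) = 0.07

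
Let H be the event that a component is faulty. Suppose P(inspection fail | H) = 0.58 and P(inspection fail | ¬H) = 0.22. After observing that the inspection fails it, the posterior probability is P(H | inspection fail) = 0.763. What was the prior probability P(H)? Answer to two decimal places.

P(H) = 0.55

Bayes' rule in odds form gives O(H|E) = O(H)·[P(E|H)/P(E|¬H)], hence O(H) = O(H|E)/LR.
Posterior odds = 0.763/(1−0.763) = 3.2194. LR = 0.58/0.22 = 2.6364.
Prior odds = 3.2194/2.6364 = 1.2211, so P(H) = 1.2211/(1+1.2211) ≈ 0.55.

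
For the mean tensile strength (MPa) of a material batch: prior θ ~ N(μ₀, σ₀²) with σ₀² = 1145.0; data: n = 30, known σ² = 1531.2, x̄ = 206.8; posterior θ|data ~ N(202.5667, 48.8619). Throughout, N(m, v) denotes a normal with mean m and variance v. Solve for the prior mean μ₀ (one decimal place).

The posterior mean is a precision-weighted average: μ_n = (τ₀μ₀ + τ_data·x̄)/(τ₀+τ_data), with τ₀=1/σ₀² and τ_data=n/σ².
Here τ₀ = 1/1145.0 = 0.000873 and τ_data = 30/1531.2 = 0.019592, so τ_n = 0.020465.
Rearranging for μ₀: μ₀ = (μ_n·τ_n − τ_data·x̄)/τ₀ = (202.5667·0.020465 − 0.019592·206.8) / 0.000873 = 0.093902/0.000873 ≈ 107.6.

μ₀ = 107.6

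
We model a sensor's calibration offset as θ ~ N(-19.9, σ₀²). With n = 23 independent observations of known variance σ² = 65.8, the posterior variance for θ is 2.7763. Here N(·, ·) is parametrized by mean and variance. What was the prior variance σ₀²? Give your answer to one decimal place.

σ₀² = 93.9

Posterior precision equals prior precision plus data precision: 1/σ_n² = 1/σ₀² + n/σ².
So 1/σ₀² = 1/2.7763 − 23/65.8 = 0.360192 − 0.349544 = 0.010648.
Hence σ₀² = 1/0.010648 ≈ 93.9.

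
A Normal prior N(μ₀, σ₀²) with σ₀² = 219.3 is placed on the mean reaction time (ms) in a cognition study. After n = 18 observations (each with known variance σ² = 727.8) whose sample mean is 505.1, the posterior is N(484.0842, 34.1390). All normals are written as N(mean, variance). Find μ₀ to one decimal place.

With known observation variance, the Normal–Normal posterior has precision τ_n = τ₀ + n/σ² and mean μ_n = (τ₀μ₀ + (n/σ²)x̄)/τ_n.
Here τ₀ = 1/219.3 = 0.004560 and τ_data = 18/727.8 = 0.024732, so τ_n = 0.029292.
Rearranging for μ₀: μ₀ = (μ_n·τ_n − τ_data·x̄)/τ₀ = (484.0842·0.029292 − 0.024732·505.1) / 0.004560 = 1.687661/0.004560 ≈ 370.1.

μ₀ = 370.1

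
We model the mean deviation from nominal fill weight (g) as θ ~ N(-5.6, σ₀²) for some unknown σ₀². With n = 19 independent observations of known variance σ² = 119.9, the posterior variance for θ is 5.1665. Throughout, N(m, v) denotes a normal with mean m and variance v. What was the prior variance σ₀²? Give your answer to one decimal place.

Posterior precision equals prior precision plus data precision: 1/σ_n² = 1/σ₀² + n/σ².
So 1/σ₀² = 1/5.1665 − 19/119.9 = 0.193555 − 0.158465 = 0.035090.
Hence σ₀² = 1/0.035090 ≈ 28.5.

σ₀² = 28.5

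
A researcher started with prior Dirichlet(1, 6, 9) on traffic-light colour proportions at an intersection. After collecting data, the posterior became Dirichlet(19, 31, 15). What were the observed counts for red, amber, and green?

For a Dirichlet(α) prior with multinomial counts c, the posterior is Dirichlet(α + c) componentwise.
Counts are posterior − prior componentwise: 19−1=18, 31−6=25, 15−9=6.

counts (18, 25, 6)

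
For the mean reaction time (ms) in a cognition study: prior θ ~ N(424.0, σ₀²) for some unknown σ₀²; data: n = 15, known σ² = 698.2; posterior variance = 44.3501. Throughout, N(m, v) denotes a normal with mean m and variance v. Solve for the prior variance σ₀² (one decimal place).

For the Normal–Normal model with known σ², precisions add: τ_n = τ₀ + n/σ².
So 1/σ₀² = 1/44.3501 − 15/698.2 = 0.022548 − 0.021484 = 0.001064.
Hence σ₀² = 1/0.001064 ≈ 939.8.

σ₀² = 939.8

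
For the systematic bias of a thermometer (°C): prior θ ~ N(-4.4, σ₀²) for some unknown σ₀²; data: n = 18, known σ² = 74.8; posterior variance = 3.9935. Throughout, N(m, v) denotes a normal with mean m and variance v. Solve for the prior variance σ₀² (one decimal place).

Posterior precision equals prior precision plus data precision: 1/σ_n² = 1/σ₀² + n/σ².
So 1/σ₀² = 1/3.9935 − 18/74.8 = 0.250407 − 0.240642 = 0.009765.
Hence σ₀² = 1/0.009765 ≈ 102.4.

σ₀² = 102.4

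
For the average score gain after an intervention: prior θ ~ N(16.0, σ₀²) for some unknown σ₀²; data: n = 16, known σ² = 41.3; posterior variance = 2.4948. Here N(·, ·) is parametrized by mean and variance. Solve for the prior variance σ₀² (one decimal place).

σ₀² = 74.5

Posterior precision equals prior precision plus data precision: 1/σ_n² = 1/σ₀² + n/σ².
So 1/σ₀² = 1/2.4948 − 16/41.3 = 0.400834 − 0.387409 = 0.013425.
Hence σ₀² = 1/0.013425 ≈ 74.5.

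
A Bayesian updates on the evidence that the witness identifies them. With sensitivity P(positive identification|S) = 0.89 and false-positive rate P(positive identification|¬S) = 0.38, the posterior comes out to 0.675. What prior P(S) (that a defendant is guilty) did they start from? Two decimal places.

P(S) = 0.47

In odds form, posterior odds = prior odds × likelihood ratio, so prior odds = posterior odds ÷ LR.
Posterior odds = 0.675/(1−0.675) = 2.0769. LR = 0.89/0.38 = 2.3421.
Prior odds = 2.0769/2.3421 = 0.8868, so P(S) = 0.8868/(1+0.8868) ≈ 0.47.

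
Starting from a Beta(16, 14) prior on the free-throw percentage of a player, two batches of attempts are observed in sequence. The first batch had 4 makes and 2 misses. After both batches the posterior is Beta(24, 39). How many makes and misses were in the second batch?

4 makes and 23 misses

Because Beta–binomial updating is additive in the counts, the combined data contributed (α_post−α_prior, β_post−β_prior) successes and failures.
Total across both batches: 24−16=8 makes, 39−14=25 misses.
Subtract the first batch: 8−4=4 makes and 25−2=23 misses.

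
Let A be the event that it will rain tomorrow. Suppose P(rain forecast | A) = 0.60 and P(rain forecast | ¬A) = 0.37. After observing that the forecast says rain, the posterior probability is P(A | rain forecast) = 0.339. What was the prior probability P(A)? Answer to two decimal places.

In odds form, posterior odds = prior odds × likelihood ratio, so prior odds = posterior odds ÷ LR.
Posterior odds = 0.339/(1−0.339) = 0.5129. LR = 0.60/0.37 = 1.6216.
Prior odds = 0.5129/1.6216 = 0.3163, so P(A) = 0.3163/(1+0.3163) ≈ 0.24.

P(A) = 0.24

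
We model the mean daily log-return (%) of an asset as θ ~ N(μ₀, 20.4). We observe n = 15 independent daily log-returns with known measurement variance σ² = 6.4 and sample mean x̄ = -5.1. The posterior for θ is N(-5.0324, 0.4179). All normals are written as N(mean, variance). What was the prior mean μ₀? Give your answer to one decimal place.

μ₀ = -1.8

With known observation variance, the Normal–Normal posterior has precision τ_n = τ₀ + n/σ² and mean μ_n = (τ₀μ₀ + (n/σ²)x̄)/τ_n.
Here τ₀ = 1/20.4 = 0.049020 and τ_data = 15/6.4 = 2.343750, so τ_n = 2.392770.
Rearranging for μ₀: μ₀ = (μ_n·τ_n − τ_data·x̄)/τ₀ = (-5.0324·2.392770 − 2.343750·-5.1) / 0.049020 = -0.088251/0.049020 ≈ -1.8.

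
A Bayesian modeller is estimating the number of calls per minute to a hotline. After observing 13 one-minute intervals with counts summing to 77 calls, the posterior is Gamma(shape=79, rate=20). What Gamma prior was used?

A Gamma(α, β) prior (rate parametrization) on a Poisson rate with n observations summing to S gives posterior Gamma(α+S, β+n).
So α = 79 − 77 = 2 and β = 20 − 13 = 7.

Gamma(shape=2, rate=7)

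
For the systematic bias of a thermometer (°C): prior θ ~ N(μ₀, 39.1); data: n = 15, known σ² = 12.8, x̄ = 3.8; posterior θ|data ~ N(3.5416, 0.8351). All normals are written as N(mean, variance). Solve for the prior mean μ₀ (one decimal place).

The posterior mean is a precision-weighted average: μ_n = (τ₀μ₀ + τ_data·x̄)/(τ₀+τ_data), with τ₀=1/σ₀² and τ_data=n/σ².
Here τ₀ = 1/39.1 = 0.025575 and τ_data = 15/12.8 = 1.171875, so τ_n = 1.197450.
Rearranging for μ₀: μ₀ = (μ_n·τ_n − τ_data·x̄)/τ₀ = (3.5416·1.197450 − 1.171875·3.8) / 0.025575 = -0.212236/0.025575 ≈ -8.3.

μ₀ = -8.3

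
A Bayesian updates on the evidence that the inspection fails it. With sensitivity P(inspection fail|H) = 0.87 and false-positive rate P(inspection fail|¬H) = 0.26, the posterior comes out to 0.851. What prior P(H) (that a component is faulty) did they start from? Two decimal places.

In odds form, posterior odds = prior odds × likelihood ratio, so prior odds = posterior odds ÷ LR.
Posterior odds = 0.851/(1−0.851) = 5.7114. LR = 0.87/0.26 = 3.3462.
Prior odds = 5.7114/3.3462 = 1.7068, so P(H) = 1.7068/(1+1.7068) ≈ 0.63.

P(H) = 0.63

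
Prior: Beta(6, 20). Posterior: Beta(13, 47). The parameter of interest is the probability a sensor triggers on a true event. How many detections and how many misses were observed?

Beta is conjugate to the binomial likelihood: posterior = Beta(α+s, β+f).
So s = 13 − 6 = 7 and f = 47 − 20 = 27.

7 detections and 27 misses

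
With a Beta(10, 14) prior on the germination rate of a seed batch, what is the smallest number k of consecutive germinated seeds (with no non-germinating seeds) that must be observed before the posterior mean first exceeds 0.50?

k = 5

After k germinated seeds and 0 non-germinating seeds the posterior is Beta(10+k, 14), with mean (10+k)/(10+14+k).
Set (10+k)/(24+k) > 0.50 and solve: k > (0.50·24 − 10)/(1 − 0.50) = 4.000.
The smallest integer exceeding 4.000 is 5, and checking k=5: (15)/(29) = 0.5172 > 0.50.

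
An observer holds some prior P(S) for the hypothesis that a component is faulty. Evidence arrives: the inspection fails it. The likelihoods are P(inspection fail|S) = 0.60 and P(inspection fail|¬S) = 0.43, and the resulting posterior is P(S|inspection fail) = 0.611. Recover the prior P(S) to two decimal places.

P(S) = 0.53

In odds form, posterior odds = prior odds × likelihood ratio, so prior odds = posterior odds ÷ LR.
Posterior odds = 0.611/(1−0.611) = 1.5707. LR = 0.60/0.43 = 1.3953.
Prior odds = 1.5707/1.3953 = 1.1257, so P(S) = 1.1257/(1+1.1257) ≈ 0.53.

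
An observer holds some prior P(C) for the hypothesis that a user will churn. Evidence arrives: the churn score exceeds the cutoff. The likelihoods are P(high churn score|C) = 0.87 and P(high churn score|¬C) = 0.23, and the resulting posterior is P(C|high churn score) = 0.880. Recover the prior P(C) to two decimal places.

P(C) = 0.66

In odds form, posterior odds = prior odds × likelihood ratio, so prior odds = posterior odds ÷ LR.
Posterior odds = 0.880/(1−0.880) = 7.3333. LR = 0.87/0.23 = 3.7826.
Prior odds = 7.3333/3.7826 = 1.9387, so P(C) = 1.9387/(1+1.9387) ≈ 0.66.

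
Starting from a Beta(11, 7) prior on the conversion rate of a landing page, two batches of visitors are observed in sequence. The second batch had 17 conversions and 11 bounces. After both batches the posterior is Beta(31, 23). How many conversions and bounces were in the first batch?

3 conversions and 5 bounces

Because Beta–binomial updating is additive in the counts, the combined data contributed (α_post−α_prior, β_post−β_prior) successes and failures.
Total across both batches: 31−11=20 conversions, 23−7=16 bounces.
Subtract the second batch: 20−17=3 conversions and 16−11=5 bounces.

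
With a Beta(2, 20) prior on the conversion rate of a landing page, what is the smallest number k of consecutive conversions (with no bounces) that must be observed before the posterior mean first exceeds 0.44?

k = 14

After k conversions and 0 bounces the posterior is Beta(2+k, 20), with mean (2+k)/(2+20+k).
Set (2+k)/(22+k) > 0.44 and solve: k > (0.44·22 − 2)/(1 − 0.44) = 13.714.
The smallest integer exceeding 13.714 is 14, and checking k=14: (16)/(36) = 0.4444 > 0.44.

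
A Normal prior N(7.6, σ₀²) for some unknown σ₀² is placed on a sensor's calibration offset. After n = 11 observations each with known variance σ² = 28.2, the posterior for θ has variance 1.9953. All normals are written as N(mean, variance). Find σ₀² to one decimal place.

For the Normal–Normal model with known σ², precisions add: τ_n = τ₀ + n/σ².
So 1/σ₀² = 1/1.9953 − 11/28.2 = 0.501178 − 0.390071 = 0.111107.
Hence σ₀² = 1/0.111107 ≈ 9.0.

σ₀² = 9.0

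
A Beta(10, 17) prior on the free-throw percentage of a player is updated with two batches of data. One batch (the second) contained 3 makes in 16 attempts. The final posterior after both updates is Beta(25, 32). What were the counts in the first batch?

Because Beta–binomial updating is additive in the counts, the combined data contributed (α_post−α_prior, β_post−β_prior) successes and failures.
Total across both batches: 25−10=15 makes, 32−17=15 misses.
Subtract the second batch: 15−3=12 makes and 15−13=2 misses.

12 makes and 2 misses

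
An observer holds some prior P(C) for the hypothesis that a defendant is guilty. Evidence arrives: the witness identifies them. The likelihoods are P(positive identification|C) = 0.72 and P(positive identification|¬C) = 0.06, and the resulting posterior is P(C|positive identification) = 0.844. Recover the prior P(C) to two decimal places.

Bayes' rule in odds form gives O(C|E) = O(C)·[P(E|C)/P(E|¬C)], hence O(C) = O(C|E)/LR.
Posterior odds = 0.844/(1−0.844) = 5.4103. LR = 0.72/0.06 = 12.0000.
Prior odds = 5.4103/12.0000 = 0.4509, so P(C) = 0.4509/(1+0.4509) ≈ 0.31.

P(C) = 0.31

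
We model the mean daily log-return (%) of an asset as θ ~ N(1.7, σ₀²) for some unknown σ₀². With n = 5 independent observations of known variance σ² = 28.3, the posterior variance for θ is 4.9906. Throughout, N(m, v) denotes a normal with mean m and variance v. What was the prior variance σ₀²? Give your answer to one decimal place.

σ₀² = 42.2

For the Normal–Normal model with known σ², precisions add: τ_n = τ₀ + n/σ².
So 1/σ₀² = 1/4.9906 − 5/28.3 = 0.200377 − 0.176678 = 0.023699.
Hence σ₀² = 1/0.023699 ≈ 42.2.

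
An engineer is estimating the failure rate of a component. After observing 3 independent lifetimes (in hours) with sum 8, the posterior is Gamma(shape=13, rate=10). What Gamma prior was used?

For an exponential likelihood with a Gamma(α, β) prior on the rate, n observations with total T give posterior Gamma(α+n, β+T).
So α = 13 − 3 = 10 and β = 10 − 8 = 2.

Gamma(shape=10, rate=2)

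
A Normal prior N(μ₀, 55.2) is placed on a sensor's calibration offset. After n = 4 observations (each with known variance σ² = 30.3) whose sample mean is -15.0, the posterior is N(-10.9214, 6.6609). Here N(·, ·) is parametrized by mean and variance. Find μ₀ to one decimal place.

μ₀ = 18.8

The posterior mean is a precision-weighted average: μ_n = (τ₀μ₀ + τ_data·x̄)/(τ₀+τ_data), with τ₀=1/σ₀² and τ_data=n/σ².
Here τ₀ = 1/55.2 = 0.018116 and τ_data = 4/30.3 = 0.132013, so τ_n = 0.150129.
Rearranging for μ₀: μ₀ = (μ_n·τ_n − τ_data·x̄)/τ₀ = (-10.9214·0.150129 − 0.132013·-15.0) / 0.018116 = 0.340576/0.018116 ≈ 18.8.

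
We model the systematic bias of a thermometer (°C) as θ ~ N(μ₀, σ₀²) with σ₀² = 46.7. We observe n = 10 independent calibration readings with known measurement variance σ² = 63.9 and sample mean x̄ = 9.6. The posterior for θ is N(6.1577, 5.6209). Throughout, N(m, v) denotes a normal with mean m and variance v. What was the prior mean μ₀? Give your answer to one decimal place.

μ₀ = -19.0

The posterior mean is a precision-weighted average: μ_n = (τ₀μ₀ + τ_data·x̄)/(τ₀+τ_data), with τ₀=1/σ₀² and τ_data=n/σ².
Here τ₀ = 1/46.7 = 0.021413 and τ_data = 10/63.9 = 0.156495, so τ_n = 0.177908.
Rearranging for μ₀: μ₀ = (μ_n·τ_n − τ_data·x̄)/τ₀ = (6.1577·0.177908 − 0.156495·9.6) / 0.021413 = -0.406848/0.021413 ≈ -19.0.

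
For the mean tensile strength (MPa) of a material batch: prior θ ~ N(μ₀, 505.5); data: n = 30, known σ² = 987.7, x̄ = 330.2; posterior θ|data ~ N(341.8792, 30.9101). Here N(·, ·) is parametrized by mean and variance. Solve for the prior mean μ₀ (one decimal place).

μ₀ = 521.2

With known observation variance, the Normal–Normal posterior has precision τ_n = τ₀ + n/σ² and mean μ_n = (τ₀μ₀ + (n/σ²)x̄)/τ_n.
Here τ₀ = 1/505.5 = 0.001978 and τ_data = 30/987.7 = 0.030374, so τ_n = 0.032352.
Rearranging for μ₀: μ₀ = (μ_n·τ_n − τ_data·x̄)/τ₀ = (341.8792·0.032352 − 0.030374·330.2) / 0.001978 = 1.030981/0.001978 ≈ 521.2.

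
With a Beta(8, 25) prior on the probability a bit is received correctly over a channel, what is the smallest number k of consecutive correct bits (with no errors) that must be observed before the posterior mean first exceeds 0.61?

After k correct bits and 0 errors the posterior is Beta(8+k, 25), with mean (8+k)/(8+25+k).
Set (8+k)/(33+k) > 0.61 and solve: k > (0.61·33 − 8)/(1 − 0.61) = 31.103.
The smallest integer exceeding 31.103 is 32.

k = 32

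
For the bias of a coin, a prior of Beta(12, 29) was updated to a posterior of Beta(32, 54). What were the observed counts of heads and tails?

20 heads and 25 tails

Under Beta–binomial conjugacy the posterior parameters are (a+s, b+f).
So s = 32 − 12 = 20 and f = 54 − 29 = 25.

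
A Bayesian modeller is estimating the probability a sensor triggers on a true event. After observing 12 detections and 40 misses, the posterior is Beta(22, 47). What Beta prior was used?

Beta(10, 7)

A Beta(a, b) prior with s successes and f failures in binomial data gives a Beta(a+s, b+f) posterior.
So a = 22 − 12 = 10 and b = 47 − 40 = 7.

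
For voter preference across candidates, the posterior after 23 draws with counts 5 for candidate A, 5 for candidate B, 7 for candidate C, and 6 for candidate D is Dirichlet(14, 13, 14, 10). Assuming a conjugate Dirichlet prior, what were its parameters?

For a Dirichlet(α) prior with multinomial counts c, the posterior is Dirichlet(α + c) componentwise.
Subtract each count from the matching posterior parameter: 14−5=9, 13−5=8, 14−7=7, 10−6=4.

Dirichlet(9, 8, 7, 4)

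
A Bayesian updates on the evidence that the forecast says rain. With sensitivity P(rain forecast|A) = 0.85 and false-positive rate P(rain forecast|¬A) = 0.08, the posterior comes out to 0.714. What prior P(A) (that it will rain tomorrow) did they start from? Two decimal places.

P(A) = 0.19

Bayes' rule in odds form gives O(A|E) = O(A)·[P(E|A)/P(E|¬A)], hence O(A) = O(A|E)/LR.
Posterior odds = 0.714/(1−0.714) = 2.4965. LR = 0.85/0.08 = 10.6250.
Prior odds = 2.4965/10.6250 = 0.2350, so P(A) = 0.2350/(1+0.2350) ≈ 0.19.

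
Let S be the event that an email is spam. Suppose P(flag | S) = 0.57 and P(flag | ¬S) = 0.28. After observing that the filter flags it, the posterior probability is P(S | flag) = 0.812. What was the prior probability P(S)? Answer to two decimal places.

P(S) = 0.68

Bayes' rule in odds form gives O(S|E) = O(S)·[P(E|S)/P(E|¬S)], hence O(S) = O(S|E)/LR.
Posterior odds = 0.812/(1−0.812) = 4.3191. LR = 0.57/0.28 = 2.0357.
Prior odds = 4.3191/2.0357 = 2.1217, so P(S) = 2.1217/(1+2.1217) ≈ 0.68.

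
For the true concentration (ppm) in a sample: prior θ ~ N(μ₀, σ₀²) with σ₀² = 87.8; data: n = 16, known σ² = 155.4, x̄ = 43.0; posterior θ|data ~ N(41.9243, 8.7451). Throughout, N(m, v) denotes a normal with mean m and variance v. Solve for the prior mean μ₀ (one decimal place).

μ₀ = 32.2

With known observation variance, the Normal–Normal posterior has precision τ_n = τ₀ + n/σ² and mean μ_n = (τ₀μ₀ + (n/σ²)x̄)/τ_n.
Here τ₀ = 1/87.8 = 0.011390 and τ_data = 16/155.4 = 0.102960, so τ_n = 0.114350.
Rearranging for μ₀: μ₀ = (μ_n·τ_n − τ_data·x̄)/τ₀ = (41.9243·0.114350 − 0.102960·43.0) / 0.011390 = 0.366764/0.011390 ≈ 32.2.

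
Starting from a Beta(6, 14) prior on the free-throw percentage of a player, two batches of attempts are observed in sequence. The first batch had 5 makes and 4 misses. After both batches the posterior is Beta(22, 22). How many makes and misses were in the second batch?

11 makes and 4 misses

Sequential conjugate updates are equivalent to a single update on the pooled data, so total successes = posterior α − prior α and total failures = posterior β − prior β.
Total across both batches: 22−6=16 makes, 22−14=8 misses.
Subtract the first batch: 16−5=11 makes and 8−4=4 misses.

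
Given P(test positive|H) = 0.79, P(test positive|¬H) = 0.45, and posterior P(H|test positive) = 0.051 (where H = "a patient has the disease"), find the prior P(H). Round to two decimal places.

Bayes' rule in odds form gives O(H|E) = O(H)·[P(E|H)/P(E|¬H)], hence O(H) = O(H|E)/LR.
Posterior odds = 0.051/(1−0.051) = 0.0537. LR = 0.79/0.45 = 1.7556.
Prior odds = 0.0537/1.7556 = 0.0306, so P(H) = 0.0306/(1+0.0306) ≈ 0.03.

P(H) = 0.03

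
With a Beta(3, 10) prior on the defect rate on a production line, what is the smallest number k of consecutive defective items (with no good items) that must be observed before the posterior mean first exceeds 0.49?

After k defective items and 0 good items the posterior is Beta(3+k, 10), with mean (3+k)/(3+10+k).
Set (3+k)/(13+k) > 0.49 and solve: k > (0.49·13 − 3)/(1 − 0.49) = 6.608.
The smallest integer exceeding 6.608 is 7.

k = 7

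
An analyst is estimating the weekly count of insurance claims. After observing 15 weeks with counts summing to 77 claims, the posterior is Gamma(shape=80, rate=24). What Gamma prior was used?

Gamma–Poisson conjugacy: posterior shape = α + Σxᵢ, posterior rate = β + n.
So α = 80 − 77 = 3 and β = 24 − 15 = 9.

Gamma(shape=3, rate=9)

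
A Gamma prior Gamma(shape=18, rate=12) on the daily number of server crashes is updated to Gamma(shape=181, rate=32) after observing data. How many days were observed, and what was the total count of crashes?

A Gamma(α, β) prior (rate parametrization) on a Poisson rate with n observations summing to S gives posterior Gamma(α+S, β+n).
Matching: Σxᵢ = 181 − 18 = 163 and n = 32 − 12 = 20.

n = 20 days with total 163 crashes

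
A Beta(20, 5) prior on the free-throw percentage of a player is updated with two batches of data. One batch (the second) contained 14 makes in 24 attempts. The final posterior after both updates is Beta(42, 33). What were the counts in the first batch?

8 makes and 18 misses

Sequential conjugate updates are equivalent to a single update on the pooled data, so total successes = posterior α − prior α and total failures = posterior β − prior β.
Total across both batches: 42−20=22 makes, 33−5=28 misses.
Subtract the second batch: 22−14=8 makes and 28−10=18 misses.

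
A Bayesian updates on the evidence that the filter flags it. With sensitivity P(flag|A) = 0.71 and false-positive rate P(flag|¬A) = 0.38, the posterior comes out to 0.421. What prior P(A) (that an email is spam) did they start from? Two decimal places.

Bayes' rule in odds form gives O(A|E) = O(A)·[P(E|A)/P(E|¬A)], hence O(A) = O(A|E)/LR.
Posterior odds = 0.421/(1−0.421) = 0.7271. LR = 0.71/0.38 = 1.8684.
Prior odds = 0.7271/1.8684 = 0.3892, so P(A) = 0.3892/(1+0.3892) ≈ 0.28.

P(A) = 0.28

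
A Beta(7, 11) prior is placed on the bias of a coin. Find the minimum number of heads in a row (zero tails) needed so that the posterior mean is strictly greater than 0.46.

k = 3

After k heads and 0 tails the posterior is Beta(7+k, 11), with mean (7+k)/(7+11+k).
Set (7+k)/(18+k) > 0.46 and solve: k > (0.46·18 − 7)/(1 − 0.46) = 2.370.
The smallest integer exceeding 2.370 is 3.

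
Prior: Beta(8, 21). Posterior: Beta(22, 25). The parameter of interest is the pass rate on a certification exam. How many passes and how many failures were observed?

Under Beta–binomial conjugacy the posterior parameters are (α+s, β+f).
Match parameters: s=22−8=14, f=25−21=4.

14 passes and 4 failures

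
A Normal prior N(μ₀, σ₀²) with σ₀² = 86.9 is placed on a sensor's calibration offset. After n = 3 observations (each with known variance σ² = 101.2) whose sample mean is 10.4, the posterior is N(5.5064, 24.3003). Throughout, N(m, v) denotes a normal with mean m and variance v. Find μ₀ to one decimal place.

With known observation variance, the Normal–Normal posterior has precision τ_n = τ₀ + n/σ² and mean μ_n = (τ₀μ₀ + (n/σ²)x̄)/τ_n.
Here τ₀ = 1/86.9 = 0.011507 and τ_data = 3/101.2 = 0.029644, so τ_n = 0.041151.
Rearranging for μ₀: μ₀ = (μ_n·τ_n − τ_data·x̄)/τ₀ = (5.5064·0.041151 − 0.029644·10.4) / 0.011507 = -0.081704/0.011507 ≈ -7.1.

μ₀ = -7.1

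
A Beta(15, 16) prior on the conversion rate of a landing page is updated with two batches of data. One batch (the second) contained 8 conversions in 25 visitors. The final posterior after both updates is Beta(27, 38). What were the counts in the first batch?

4 conversions and 5 bounces

Sequential conjugate updates are equivalent to a single update on the pooled data, so total successes = posterior α − prior α and total failures = posterior β − prior β.
Total across both batches: 27−15=12 conversions, 38−16=22 bounces.
Subtract the second batch: 12−8=4 conversions and 22−17=5 bounces.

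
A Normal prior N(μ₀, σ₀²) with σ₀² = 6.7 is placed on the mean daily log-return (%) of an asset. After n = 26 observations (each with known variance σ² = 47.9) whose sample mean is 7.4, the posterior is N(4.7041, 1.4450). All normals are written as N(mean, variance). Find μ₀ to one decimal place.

μ₀ = -5.1

With known observation variance, the Normal–Normal posterior has precision τ_n = τ₀ + n/σ² and mean μ_n = (τ₀μ₀ + (n/σ²)x̄)/τ_n.
Here τ₀ = 1/6.7 = 0.149254 and τ_data = 26/47.9 = 0.542797, so τ_n = 0.692051.
Rearranging for μ₀: μ₀ = (μ_n·τ_n − τ_data·x̄)/τ₀ = (4.7041·0.692051 − 0.542797·7.4) / 0.149254 = -0.761221/0.149254 ≈ -5.1.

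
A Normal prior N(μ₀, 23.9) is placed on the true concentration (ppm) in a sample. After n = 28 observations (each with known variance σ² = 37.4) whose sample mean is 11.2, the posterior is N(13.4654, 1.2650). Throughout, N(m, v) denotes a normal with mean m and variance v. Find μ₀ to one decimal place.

μ₀ = 54.0

The posterior mean is a precision-weighted average: μ_n = (τ₀μ₀ + τ_data·x̄)/(τ₀+τ_data), with τ₀=1/σ₀² and τ_data=n/σ².
Here τ₀ = 1/23.9 = 0.041841 and τ_data = 28/37.4 = 0.748663, so τ_n = 0.790504.
Rearranging for μ₀: μ₀ = (μ_n·τ_n − τ_data·x̄)/τ₀ = (13.4654·0.790504 − 0.748663·11.2) / 0.041841 = 2.259427/0.041841 ≈ 54.0.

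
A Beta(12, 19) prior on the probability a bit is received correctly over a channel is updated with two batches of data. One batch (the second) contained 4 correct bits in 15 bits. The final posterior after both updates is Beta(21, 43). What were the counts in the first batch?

Sequential conjugate updates are equivalent to a single update on the pooled data, so total successes = posterior α − prior α and total failures = posterior β − prior β.
Total across both batches: 21−12=9 correct bits, 43−19=24 errors.
Subtract the second batch: 9−4=5 correct bits and 24−11=13 errors.

5 correct bits and 13 errors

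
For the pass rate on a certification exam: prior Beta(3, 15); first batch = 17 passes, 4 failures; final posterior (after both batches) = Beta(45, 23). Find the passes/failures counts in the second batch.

25 passes and 4 failures

Because Beta–binomial updating is additive in the counts, the combined data contributed (α_post−α_prior, β_post−β_prior) successes and failures.
Total across both batches: 45−3=42 passes, 23−15=8 failures.
Subtract the first batch: 42−17=25 passes and 8−4=4 failures.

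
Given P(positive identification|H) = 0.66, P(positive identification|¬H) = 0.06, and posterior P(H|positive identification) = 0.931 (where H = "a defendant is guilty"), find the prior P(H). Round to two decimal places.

P(H) = 0.55

Bayes' rule in odds form gives O(H|E) = O(H)·[P(E|H)/P(E|¬H)], hence O(H) = O(H|E)/LR.
Posterior odds = 0.931/(1−0.931) = 13.4928. LR = 0.66/0.06 = 11.0000.
Prior odds = 13.4928/11.0000 = 1.2266, so P(H) = 1.2266/(1+1.2266) ≈ 0.55.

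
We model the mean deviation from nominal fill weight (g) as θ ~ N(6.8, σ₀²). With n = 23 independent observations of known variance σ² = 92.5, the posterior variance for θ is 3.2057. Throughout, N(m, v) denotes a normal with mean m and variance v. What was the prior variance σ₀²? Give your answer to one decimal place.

Posterior precision equals prior precision plus data precision: 1/σ_n² = 1/σ₀² + n/σ².
So 1/σ₀² = 1/3.2057 − 23/92.5 = 0.311944 − 0.248649 = 0.063295.
Hence σ₀² = 1/0.063295 ≈ 15.8.

σ₀² = 15.8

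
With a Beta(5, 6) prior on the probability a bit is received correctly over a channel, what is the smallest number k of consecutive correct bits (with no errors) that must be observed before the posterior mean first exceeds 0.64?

After k correct bits and 0 errors the posterior is Beta(5+k, 6), with mean (5+k)/(5+6+k).
Set (5+k)/(11+k) > 0.64 and solve: k > (0.64·11 − 5)/(1 − 0.64) = 5.667.
The smallest integer exceeding 5.667 is 6.

k = 6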